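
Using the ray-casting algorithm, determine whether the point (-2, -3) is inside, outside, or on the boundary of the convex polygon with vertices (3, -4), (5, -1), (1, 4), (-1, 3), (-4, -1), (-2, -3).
The point (-2, -3) lies on the polygon boundary

Boundary check: the query satisfies the collinearity and bounding-box conditions for some polygon edge, so it lies exactly on the boundary.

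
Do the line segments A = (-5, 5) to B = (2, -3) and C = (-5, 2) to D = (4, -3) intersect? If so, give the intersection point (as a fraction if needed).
Yes; intersection at (4/37, -31/37) (t = 27/37 on AB, s = 21/37 on CD)

Parametrize AB as A + t(B − A) = (-5 + 7 t, 5 + -8 t) and CD as C + s(D − C) = (-5 + 9 s, 2 + -5 s). Solve the linear system for (t, s). Determinant = -37 ≠ 0, so a unique intersection of the containing lines exists. Solution: t = 27/37, s = 21/37 — both in [0, 1], so the segments cross. Intersection point: (4/37, -31/37).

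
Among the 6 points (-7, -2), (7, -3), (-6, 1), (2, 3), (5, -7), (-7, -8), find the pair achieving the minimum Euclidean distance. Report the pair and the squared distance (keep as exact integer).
Pair = ((-7, -2), (-6, 1)); squared distance = 10

Compute all C(6, 2) = 15 pairwise squared distances (x_i − x_j)² + (y_i − y_j)². The minimum is 10, attained by the pair ((-7, -2), (-6, 1)).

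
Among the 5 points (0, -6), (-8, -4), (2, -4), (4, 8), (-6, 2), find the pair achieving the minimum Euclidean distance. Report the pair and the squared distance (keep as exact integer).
Pair = ((0, -6), (2, -4)); squared distance = 8

Compute all C(5, 2) = 10 pairwise squared distances (x_i − x_j)² + (y_i − y_j)². The minimum is 8, attained by the pair ((0, -6), (2, -4)).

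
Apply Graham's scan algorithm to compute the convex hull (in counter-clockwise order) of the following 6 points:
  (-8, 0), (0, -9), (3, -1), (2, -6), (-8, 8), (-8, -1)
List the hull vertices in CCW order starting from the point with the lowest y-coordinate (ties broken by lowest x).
Hull (CCW) = [(0, -9), (2, -6), (3, -1), (-8, 8), (-8, -1)]

Graham scan procedure:
  1. Find the pivot p₀ = point with lowest y (tie → lowest x): (0, -9).
  2. Sort the remaining points by polar angle around p₀.
  3. Walk through sorted points, maintaining a stack; pop the top while the last three entries make a non-left turn (cross product ≤ 0).
  4. Final stack is the convex hull in CCW order: (0, -9), (2, -6), (3, -1), (-8, 8), (-8, -1).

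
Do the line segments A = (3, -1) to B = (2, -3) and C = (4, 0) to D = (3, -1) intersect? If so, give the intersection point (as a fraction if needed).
Yes; intersection at (3, -1) (t = 0 on AB, s = 1 on CD)

Parametrize AB as A + t(B − A) = (3 + -1 t, -1 + -2 t) and CD as C + s(D − C) = (4 + -1 s, 0 + -1 s). Solve the linear system for (t, s). Determinant = 1 ≠ 0, so a unique intersection of the containing lines exists. Solution: t = 0, s = 1 — both in [0, 1], so the segments cross. Intersection point: (3, -1).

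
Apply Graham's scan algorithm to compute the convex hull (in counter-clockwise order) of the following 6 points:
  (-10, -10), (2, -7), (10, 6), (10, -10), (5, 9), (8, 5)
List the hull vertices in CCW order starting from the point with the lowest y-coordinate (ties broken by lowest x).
Hull (CCW) = [(-10, -10), (10, -10), (10, 6), (5, 9)]

Graham scan procedure:
  1. Find the pivot p₀ = point with lowest y (tie → lowest x): (-10, -10).
  2. Sort the remaining points by polar angle around p₀.
  3. Walk through sorted points, maintaining a stack; pop the top while the last three entries make a non-left turn (cross product ≤ 0).
  4. Final stack is the convex hull in CCW order: (-10, -10), (10, -10), (10, 6), (5, 9).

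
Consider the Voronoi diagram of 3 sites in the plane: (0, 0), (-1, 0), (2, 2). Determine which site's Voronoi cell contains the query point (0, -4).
Nearest site = (0, 0)

The Voronoi cell of site s contains exactly those query points closer to s than to any other site. Compute squared distances from q = (0, -4) to each site:
  (0 − 0)² + (0 − -4)² = 16
  (-1 − 0)² + (0 − -4)² = 17
  (2 − 0)² + (2 − -4)² = 40
Minimum is attained by (0, 0), so q lies in its Voronoi cell.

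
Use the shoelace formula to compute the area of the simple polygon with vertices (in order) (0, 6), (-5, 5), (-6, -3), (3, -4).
Area = 63

Shoelace formula: Area = (1/2) |Σ_i (x_i · y_{i+1} − x_{i+1} · y_i)| (indices mod n). Compute each cross term:
  (0)(5) − (-5)(6) = 30
  (-5)(-3) − (-6)(5) = 45
  (-6)(-4) − (3)(-3) = 33
  (3)(6) − (0)(-4) = 18
Sum = 126, so (signed) Area = 126/2 = 63, |Area| = 63.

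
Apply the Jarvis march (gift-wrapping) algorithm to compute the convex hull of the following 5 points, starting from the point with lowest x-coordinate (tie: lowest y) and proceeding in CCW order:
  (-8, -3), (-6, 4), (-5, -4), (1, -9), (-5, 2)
Hull (CCW) = [(-8, -3), (1, -9), (-6, 4)]

Jarvis march: at each step, from the current hull vertex p, select the next vertex q as the point such that every other point lies strictly to the left of (or on) the directed line p → q. (Equivalently: for every other point r, the cross product (q − p) × (r − p) ≥ 0.)
Starting point (lowest x, tie lowest y): (-8, -3). Wrap until returning to start. Resulting hull: (-8, -3), (1, -9), (-6, 4).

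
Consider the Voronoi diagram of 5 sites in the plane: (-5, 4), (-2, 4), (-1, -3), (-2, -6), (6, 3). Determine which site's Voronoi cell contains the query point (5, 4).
Nearest site = (6, 3)

The Voronoi cell of site s contains exactly those query points closer to s than to any other site. Compute squared distances from q = (5, 4) to each site:
  (6 − 5)² + (3 − 4)² = 2
  (-2 − 5)² + (4 − 4)² = 49
  (-1 − 5)² + (-3 − 4)² = 85
  (-5 − 5)² + (4 − 4)² = 100
  (-2 − 5)² + (-6 − 4)² = 149
Minimum is attained by (6, 3), so q lies in its Voronoi cell.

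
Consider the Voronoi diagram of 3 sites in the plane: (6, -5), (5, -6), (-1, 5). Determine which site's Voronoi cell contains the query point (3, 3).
Nearest site = (-1, 5)

The Voronoi cell of site s contains exactly those query points closer to s than to any other site. Compute squared distances from q = (3, 3) to each site:
  (-1 − 3)² + (5 − 3)² = 20
  (6 − 3)² + (-5 − 3)² = 73
  (5 − 3)² + (-6 − 3)² = 85
Minimum is attained by (-1, 5), so q lies in its Voronoi cell.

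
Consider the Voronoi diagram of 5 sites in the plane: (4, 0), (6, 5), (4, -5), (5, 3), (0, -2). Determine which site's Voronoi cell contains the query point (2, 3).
Nearest site = (5, 3)

The Voronoi cell of site s contains exactly those query points closer to s than to any other site. Compute squared distances from q = (2, 3) to each site:
  (5 − 2)² + (3 − 3)² = 9
  (4 − 2)² + (0 − 3)² = 13
  (6 − 2)² + (5 − 3)² = 20
  (0 − 2)² + (-2 − 3)² = 29
  (4 − 2)² + (-5 − 3)² = 68
Minimum is attained by (5, 3), so q lies in its Voronoi cell.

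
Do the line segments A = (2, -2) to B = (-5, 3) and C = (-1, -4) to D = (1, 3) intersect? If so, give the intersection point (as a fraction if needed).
Yes; intersection at (-1/59, -33/59) (t = 17/59 on AB, s = 29/59 on CD)

Parametrize AB as A + t(B − A) = (2 + -7 t, -2 + 5 t) and CD as C + s(D − C) = (-1 + 2 s, -4 + 7 s). Solve the linear system for (t, s). Determinant = 59 ≠ 0, so a unique intersection of the containing lines exists. Solution: t = 17/59, s = 29/59 — both in [0, 1], so the segments cross. Intersection point: (-1/59, -33/59).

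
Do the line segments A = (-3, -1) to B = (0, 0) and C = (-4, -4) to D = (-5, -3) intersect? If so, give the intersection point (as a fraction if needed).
No (intersection of containing lines falls outside at least one segment)

Parametrize and solve: t = -1, s = 2. At least one of these is outside [0, 1], so the segments do not intersect.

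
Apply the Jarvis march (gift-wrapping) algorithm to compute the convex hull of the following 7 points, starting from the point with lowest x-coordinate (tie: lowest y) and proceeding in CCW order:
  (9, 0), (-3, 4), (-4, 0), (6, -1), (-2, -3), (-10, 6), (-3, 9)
Hull (CCW) = [(-10, 6), (-2, -3), (6, -1), (9, 0), (-3, 9)]

Jarvis march: at each step, from the current hull vertex p, select the next vertex q as the point such that every other point lies strictly to the left of (or on) the directed line p → q. (Equivalently: for every other point r, the cross product (q − p) × (r − p) ≥ 0.)
Starting point (lowest x, tie lowest y): (-10, 6). Wrap until returning to start. Resulting hull: (-10, 6), (-2, -3), (6, -1), (9, 0), (-3, 9).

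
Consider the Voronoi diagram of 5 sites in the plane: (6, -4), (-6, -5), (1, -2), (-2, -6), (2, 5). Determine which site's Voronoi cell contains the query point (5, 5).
Nearest site = (2, 5)

The Voronoi cell of site s contains exactly those query points closer to s than to any other site. Compute squared distances from q = (5, 5) to each site:
  (2 − 5)² + (5 − 5)² = 9
  (1 − 5)² + (-2 − 5)² = 65
  (6 − 5)² + (-4 − 5)² = 82
  (-2 − 5)² + (-6 − 5)² = 170
  (-6 − 5)² + (-5 − 5)² = 221
Minimum is attained by (2, 5), so q lies in its Voronoi cell.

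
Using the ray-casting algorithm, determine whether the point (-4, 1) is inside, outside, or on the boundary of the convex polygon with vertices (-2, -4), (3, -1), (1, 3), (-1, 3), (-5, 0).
The point (-4, 1) lies strictly outside the polygon

Cast a horizontal ray to the right from the query point and count how many polygon edges it crosses (each edge strictly once or zero times, handled with the usual half-open convention). 
Parity of crossings → even ⇒ outside.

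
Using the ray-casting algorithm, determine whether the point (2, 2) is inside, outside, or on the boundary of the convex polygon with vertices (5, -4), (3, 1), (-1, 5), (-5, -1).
The point (2, 2) lies on the polygon boundary

Boundary check: the query satisfies the collinearity and bounding-box conditions for some polygon edge, so it lies exactly on the boundary.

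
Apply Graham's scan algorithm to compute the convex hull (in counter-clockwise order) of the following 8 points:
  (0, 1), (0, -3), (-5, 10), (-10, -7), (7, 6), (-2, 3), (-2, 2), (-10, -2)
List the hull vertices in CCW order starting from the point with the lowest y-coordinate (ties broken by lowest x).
Hull (CCW) = [(-10, -7), (0, -3), (7, 6), (-5, 10), (-10, -2)]

Graham scan procedure:
  1. Find the pivot p₀ = point with lowest y (tie → lowest x): (-10, -7).
  2. Sort the remaining points by polar angle around p₀.
  3. Walk through sorted points, maintaining a stack; pop the top while the last three entries make a non-left turn (cross product ≤ 0).
  4. Final stack is the convex hull in CCW order: (-10, -7), (0, -3), (7, 6), (-5, 10), (-10, -2).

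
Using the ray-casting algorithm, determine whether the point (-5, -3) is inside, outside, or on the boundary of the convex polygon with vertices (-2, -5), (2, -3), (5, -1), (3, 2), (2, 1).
The point (-5, -3) lies strictly outside the polygon

Cast a horizontal ray to the right from the query point and count how many polygon edges it crosses (each edge strictly once or zero times, handled with the usual half-open convention). 
Parity of crossings → even ⇒ outside.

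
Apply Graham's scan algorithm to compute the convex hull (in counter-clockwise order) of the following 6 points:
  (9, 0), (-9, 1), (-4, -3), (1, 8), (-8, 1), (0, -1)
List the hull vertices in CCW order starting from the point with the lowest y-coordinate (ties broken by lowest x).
Hull (CCW) = [(-4, -3), (9, 0), (1, 8), (-9, 1)]

Graham scan procedure:
  1. Find the pivot p₀ = point with lowest y (tie → lowest x): (-4, -3).
  2. Sort the remaining points by polar angle around p₀.
  3. Walk through sorted points, maintaining a stack; pop the top while the last three entries make a non-left turn (cross product ≤ 0).
  4. Final stack is the convex hull in CCW order: (-4, -3), (9, 0), (1, 8), (-9, 1).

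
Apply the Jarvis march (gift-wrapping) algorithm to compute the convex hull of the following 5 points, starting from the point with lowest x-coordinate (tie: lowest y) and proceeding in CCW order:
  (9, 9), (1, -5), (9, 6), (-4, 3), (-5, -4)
Hull (CCW) = [(-5, -4), (1, -5), (9, 6), (9, 9), (-4, 3)]

Jarvis march: at each step, from the current hull vertex p, select the next vertex q as the point such that every other point lies strictly to the left of (or on) the directed line p → q. (Equivalently: for every other point r, the cross product (q − p) × (r − p) ≥ 0.)
Starting point (lowest x, tie lowest y): (-5, -4). Wrap until returning to start. Resulting hull: (-5, -4), (1, -5), (9, 6), (9, 9), (-4, 3).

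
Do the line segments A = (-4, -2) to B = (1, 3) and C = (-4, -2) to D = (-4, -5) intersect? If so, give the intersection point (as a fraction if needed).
Yes; intersection at (-4, -2) (t = 0 on AB, s = 0 on CD)

Parametrize AB as A + t(B − A) = (-4 + 5 t, -2 + 5 t) and CD as C + s(D − C) = (-4 + 0 s, -2 + -3 s). Solve the linear system for (t, s). Determinant = 15 ≠ 0, so a unique intersection of the containing lines exists. Solution: t = 0, s = 0 — both in [0, 1], so the segments cross. Intersection point: (-4, -2).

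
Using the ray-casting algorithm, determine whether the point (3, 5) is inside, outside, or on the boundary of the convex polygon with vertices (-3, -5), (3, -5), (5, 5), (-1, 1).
The point (3, 5) lies strictly outside the polygon

Cast a horizontal ray to the right from the query point and count how many polygon edges it crosses (each edge strictly once or zero times, handled with the usual half-open convention). 
Parity of crossings → even ⇒ outside.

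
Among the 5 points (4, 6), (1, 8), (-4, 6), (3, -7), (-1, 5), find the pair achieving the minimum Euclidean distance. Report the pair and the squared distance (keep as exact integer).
Pair = ((-4, 6), (-1, 5)); squared distance = 10

Compute all C(5, 2) = 10 pairwise squared distances (x_i − x_j)² + (y_i − y_j)². The minimum is 10, attained by the pair ((-4, 6), (-1, 5)).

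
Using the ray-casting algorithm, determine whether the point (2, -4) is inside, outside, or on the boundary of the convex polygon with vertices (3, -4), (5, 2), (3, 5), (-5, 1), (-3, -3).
The point (2, -4) lies strictly outside the polygon

Cast a horizontal ray to the right from the query point and count how many polygon edges it crosses (each edge strictly once or zero times, handled with the usual half-open convention). 
Parity of crossings → even ⇒ outside.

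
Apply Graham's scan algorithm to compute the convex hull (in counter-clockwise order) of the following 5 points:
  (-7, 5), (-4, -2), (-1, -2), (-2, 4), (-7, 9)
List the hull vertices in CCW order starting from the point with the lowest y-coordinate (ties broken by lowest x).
Hull (CCW) = [(-4, -2), (-1, -2), (-2, 4), (-7, 9), (-7, 5)]

Graham scan procedure:
  1. Find the pivot p₀ = point with lowest y (tie → lowest x): (-4, -2).
  2. Sort the remaining points by polar angle around p₀.
  3. Walk through sorted points, maintaining a stack; pop the top while the last three entries make a non-left turn (cross product ≤ 0).
  4. Final stack is the convex hull in CCW order: (-4, -2), (-1, -2), (-2, 4), (-7, 9), (-7, 5).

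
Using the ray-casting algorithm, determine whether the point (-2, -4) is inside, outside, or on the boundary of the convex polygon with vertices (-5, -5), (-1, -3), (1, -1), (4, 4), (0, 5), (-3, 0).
The point (-2, -4) lies strictly outside the polygon

Cast a horizontal ray to the right from the query point and count how many polygon edges it crosses (each edge strictly once or zero times, handled with the usual half-open convention). 
Parity of crossings → even ⇒ outside.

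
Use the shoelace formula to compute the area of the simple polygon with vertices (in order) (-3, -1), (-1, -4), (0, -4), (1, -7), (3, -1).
Area = 33/2

Shoelace formula: Area = (1/2) |Σ_i (x_i · y_{i+1} − x_{i+1} · y_i)| (indices mod n). Compute each cross term:
  (-3)(-4) − (-1)(-1) = 11
  (-1)(-4) − (0)(-4) = 4
  (0)(-7) − (1)(-4) = 4
  (1)(-1) − (3)(-7) = 20
  (3)(-1) − (-3)(-1) = -6
Sum = 33, so (signed) Area = 33/2 = 33/2, |Area| = 33/2.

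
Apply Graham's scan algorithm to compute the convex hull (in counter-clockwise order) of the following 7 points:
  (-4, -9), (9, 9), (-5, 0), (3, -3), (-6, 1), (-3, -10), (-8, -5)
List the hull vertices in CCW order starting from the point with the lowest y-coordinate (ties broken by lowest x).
Hull (CCW) = [(-3, -10), (3, -3), (9, 9), (-6, 1), (-8, -5)]

Graham scan procedure:
  1. Find the pivot p₀ = point with lowest y (tie → lowest x): (-3, -10).
  2. Sort the remaining points by polar angle around p₀.
  3. Walk through sorted points, maintaining a stack; pop the top while the last three entries make a non-left turn (cross product ≤ 0).
  4. Final stack is the convex hull in CCW order: (-3, -10), (3, -3), (9, 9), (-6, 1), (-8, -5).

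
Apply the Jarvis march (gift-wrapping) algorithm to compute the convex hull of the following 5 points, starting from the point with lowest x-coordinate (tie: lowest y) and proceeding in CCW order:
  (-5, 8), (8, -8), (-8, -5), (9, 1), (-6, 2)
Hull (CCW) = [(-8, -5), (8, -8), (9, 1), (-5, 8)]

Jarvis march: at each step, from the current hull vertex p, select the next vertex q as the point such that every other point lies strictly to the left of (or on) the directed line p → q. (Equivalently: for every other point r, the cross product (q − p) × (r − p) ≥ 0.)
Starting point (lowest x, tie lowest y): (-8, -5). Wrap until returning to start. Resulting hull: (-8, -5), (8, -8), (9, 1), (-5, 8).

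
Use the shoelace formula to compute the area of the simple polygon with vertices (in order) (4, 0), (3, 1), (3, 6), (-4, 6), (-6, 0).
Area = 97/2

Shoelace formula: Area = (1/2) |Σ_i (x_i · y_{i+1} − x_{i+1} · y_i)| (indices mod n). Compute each cross term:
  (4)(1) − (3)(0) = 4
  (3)(6) − (3)(1) = 15
  (3)(6) − (-4)(6) = 42
  (-4)(0) − (-6)(6) = 36
  (-6)(0) − (4)(0) = 0
Sum = 97, so (signed) Area = 97/2 = 97/2, |Area| = 97/2.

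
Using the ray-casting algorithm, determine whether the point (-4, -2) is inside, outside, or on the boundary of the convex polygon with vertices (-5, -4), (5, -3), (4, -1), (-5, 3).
The point (-4, -2) lies strictly inside the polygon

Cast a horizontal ray to the right from the query point and count how many polygon edges it crosses (each edge strictly once or zero times, handled with the usual half-open convention). 
Parity of crossings → odd ⇒ inside.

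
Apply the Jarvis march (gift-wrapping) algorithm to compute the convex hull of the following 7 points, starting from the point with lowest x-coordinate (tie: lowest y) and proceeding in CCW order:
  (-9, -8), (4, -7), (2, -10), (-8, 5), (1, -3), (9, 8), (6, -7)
Hull (CCW) = [(-9, -8), (2, -10), (6, -7), (9, 8), (-8, 5)]

Jarvis march: at each step, from the current hull vertex p, select the next vertex q as the point such that every other point lies strictly to the left of (or on) the directed line p → q. (Equivalently: for every other point r, the cross product (q − p) × (r − p) ≥ 0.)
Starting point (lowest x, tie lowest y): (-9, -8). Wrap until returning to start. Resulting hull: (-9, -8), (2, -10), (6, -7), (9, 8), (-8, 5).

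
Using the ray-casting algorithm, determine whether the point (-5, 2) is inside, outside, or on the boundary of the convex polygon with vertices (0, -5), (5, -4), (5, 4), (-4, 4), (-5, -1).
The point (-5, 2) lies strictly outside the polygon

Cast a horizontal ray to the right from the query point and count how many polygon edges it crosses (each edge strictly once or zero times, handled with the usual half-open convention). 
Parity of crossings → even ⇒ outside.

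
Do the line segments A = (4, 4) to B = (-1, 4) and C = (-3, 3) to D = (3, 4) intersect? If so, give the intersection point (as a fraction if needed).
Yes; intersection at (3, 4) (t = 1/5 on AB, s = 1 on CD)

Parametrize AB as A + t(B − A) = (4 + -5 t, 4 + 0 t) and CD as C + s(D − C) = (-3 + 6 s, 3 + 1 s). Solve the linear system for (t, s). Determinant = 5 ≠ 0, so a unique intersection of the containing lines exists. Solution: t = 1/5, s = 1 — both in [0, 1], so the segments cross. Intersection point: (3, 4).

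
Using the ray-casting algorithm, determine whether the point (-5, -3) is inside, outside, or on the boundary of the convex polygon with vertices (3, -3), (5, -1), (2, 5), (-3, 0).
The point (-5, -3) lies strictly outside the polygon

Cast a horizontal ray to the right from the query point and count how many polygon edges it crosses (each edge strictly once or zero times, handled with the usual half-open convention). 
Parity of crossings → even ⇒ outside.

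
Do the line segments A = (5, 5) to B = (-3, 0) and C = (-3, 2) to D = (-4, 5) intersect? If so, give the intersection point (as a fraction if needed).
No (intersection of containing lines falls outside at least one segment)

Parametrize and solve: t = 27/29, s = -16/29. At least one of these is outside [0, 1], so the segments do not intersect.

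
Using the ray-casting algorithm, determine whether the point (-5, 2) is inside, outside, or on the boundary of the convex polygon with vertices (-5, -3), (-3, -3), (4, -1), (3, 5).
The point (-5, 2) lies strictly outside the polygon

Cast a horizontal ray to the right from the query point and count how many polygon edges it crosses (each edge strictly once or zero times, handled with the usual half-open convention). 
Parity of crossings → even ⇒ outside.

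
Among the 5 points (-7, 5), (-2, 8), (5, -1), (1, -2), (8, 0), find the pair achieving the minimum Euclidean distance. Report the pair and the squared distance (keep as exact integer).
Pair = ((5, -1), (8, 0)); squared distance = 10

Compute all C(5, 2) = 10 pairwise squared distances (x_i − x_j)² + (y_i − y_j)². The minimum is 10, attained by the pair ((5, -1), (8, 0)).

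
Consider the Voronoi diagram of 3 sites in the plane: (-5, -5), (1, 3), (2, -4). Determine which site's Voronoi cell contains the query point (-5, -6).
Nearest site = (-5, -5)

The Voronoi cell of site s contains exactly those query points closer to s than to any other site. Compute squared distances from q = (-5, -6) to each site:
  (-5 − -5)² + (-5 − -6)² = 1
  (2 − -5)² + (-4 − -6)² = 53
  (1 − -5)² + (3 − -6)² = 117
Minimum is attained by (-5, -5), so q lies in its Voronoi cell.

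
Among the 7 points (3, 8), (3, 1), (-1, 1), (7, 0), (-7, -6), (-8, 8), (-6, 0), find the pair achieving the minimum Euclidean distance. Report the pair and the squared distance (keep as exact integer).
Pair = ((3, 1), (-1, 1)); squared distance = 16

Compute all C(7, 2) = 21 pairwise squared distances (x_i − x_j)² + (y_i − y_j)². The minimum is 16, attained by the pair ((3, 1), (-1, 1)).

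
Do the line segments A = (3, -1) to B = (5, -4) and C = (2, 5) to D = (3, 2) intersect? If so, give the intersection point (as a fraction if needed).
No (intersection of containing lines falls outside at least one segment)

Parametrize and solve: t = 1, s = 3. At least one of these is outside [0, 1], so the segments do not intersect.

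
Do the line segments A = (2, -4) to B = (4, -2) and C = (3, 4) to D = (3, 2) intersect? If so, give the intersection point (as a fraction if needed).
No (intersection of containing lines falls outside at least one segment)

Parametrize and solve: t = 1/2, s = 7/2. At least one of these is outside [0, 1], so the segments do not intersect.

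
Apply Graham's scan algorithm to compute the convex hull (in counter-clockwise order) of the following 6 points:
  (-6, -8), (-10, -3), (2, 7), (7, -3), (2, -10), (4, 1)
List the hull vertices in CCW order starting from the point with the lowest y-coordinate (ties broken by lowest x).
Hull (CCW) = [(2, -10), (7, -3), (2, 7), (-10, -3), (-6, -8)]

Graham scan procedure:
  1. Find the pivot p₀ = point with lowest y (tie → lowest x): (2, -10).
  2. Sort the remaining points by polar angle around p₀.
  3. Walk through sorted points, maintaining a stack; pop the top while the last three entries make a non-left turn (cross product ≤ 0).
  4. Final stack is the convex hull in CCW order: (2, -10), (7, -3), (2, 7), (-10, -3), (-6, -8).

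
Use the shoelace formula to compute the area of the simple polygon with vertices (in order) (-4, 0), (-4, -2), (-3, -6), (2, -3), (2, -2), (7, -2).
Area = 51/2

Shoelace formula: Area = (1/2) |Σ_i (x_i · y_{i+1} − x_{i+1} · y_i)| (indices mod n). Compute each cross term:
  (-4)(-2) − (-4)(0) = 8
  (-4)(-6) − (-3)(-2) = 18
  (-3)(-3) − (2)(-6) = 21
  (2)(-2) − (2)(-3) = 2
  (2)(-2) − (7)(-2) = 10
  (7)(0) − (-4)(-2) = -8
Sum = 51, so (signed) Area = 51/2 = 51/2, |Area| = 51/2.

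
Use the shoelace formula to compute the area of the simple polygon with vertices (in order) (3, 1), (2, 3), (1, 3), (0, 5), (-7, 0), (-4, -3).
Area = 38

Shoelace formula: Area = (1/2) |Σ_i (x_i · y_{i+1} − x_{i+1} · y_i)| (indices mod n). Compute each cross term:
  (3)(3) − (2)(1) = 7
  (2)(3) − (1)(3) = 3
  (1)(5) − (0)(3) = 5
  (0)(0) − (-7)(5) = 35
  (-7)(-3) − (-4)(0) = 21
  (-4)(1) − (3)(-3) = 5
Sum = 76, so (signed) Area = 76/2 = 38, |Area| = 38.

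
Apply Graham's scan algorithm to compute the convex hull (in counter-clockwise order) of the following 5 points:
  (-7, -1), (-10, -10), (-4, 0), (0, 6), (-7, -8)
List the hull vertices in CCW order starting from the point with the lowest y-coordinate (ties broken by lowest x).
Hull (CCW) = [(-10, -10), (-7, -8), (0, 6), (-7, -1)]

Graham scan procedure:
  1. Find the pivot p₀ = point with lowest y (tie → lowest x): (-10, -10).
  2. Sort the remaining points by polar angle around p₀.
  3. Walk through sorted points, maintaining a stack; pop the top while the last three entries make a non-left turn (cross product ≤ 0).
  4. Final stack is the convex hull in CCW order: (-10, -10), (-7, -8), (0, 6), (-7, -1).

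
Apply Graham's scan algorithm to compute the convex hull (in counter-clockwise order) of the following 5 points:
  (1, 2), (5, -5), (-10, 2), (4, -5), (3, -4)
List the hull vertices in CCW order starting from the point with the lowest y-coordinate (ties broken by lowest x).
Hull (CCW) = [(4, -5), (5, -5), (1, 2), (-10, 2)]

Graham scan procedure:
  1. Find the pivot p₀ = point with lowest y (tie → lowest x): (4, -5).
  2. Sort the remaining points by polar angle around p₀.
  3. Walk through sorted points, maintaining a stack; pop the top while the last three entries make a non-left turn (cross product ≤ 0).
  4. Final stack is the convex hull in CCW order: (4, -5), (5, -5), (1, 2), (-10, 2).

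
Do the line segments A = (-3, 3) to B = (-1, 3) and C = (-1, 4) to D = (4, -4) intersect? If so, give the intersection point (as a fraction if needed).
No (intersection of containing lines falls outside at least one segment)

Parametrize and solve: t = 21/16, s = 1/8. At least one of these is outside [0, 1], so the segments do not intersect.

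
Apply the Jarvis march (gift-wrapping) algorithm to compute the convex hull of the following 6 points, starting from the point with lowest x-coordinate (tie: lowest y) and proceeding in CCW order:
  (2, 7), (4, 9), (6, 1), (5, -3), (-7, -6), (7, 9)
Hull (CCW) = [(-7, -6), (5, -3), (6, 1), (7, 9), (4, 9), (2, 7)]

Jarvis march: at each step, from the current hull vertex p, select the next vertex q as the point such that every other point lies strictly to the left of (or on) the directed line p → q. (Equivalently: for every other point r, the cross product (q − p) × (r − p) ≥ 0.)
Starting point (lowest x, tie lowest y): (-7, -6). Wrap until returning to start. Resulting hull: (-7, -6), (5, -3), (6, 1), (7, 9), (4, 9), (2, 7).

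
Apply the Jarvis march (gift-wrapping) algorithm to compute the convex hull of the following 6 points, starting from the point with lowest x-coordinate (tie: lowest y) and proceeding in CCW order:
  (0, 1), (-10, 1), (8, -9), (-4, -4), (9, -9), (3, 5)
Hull (CCW) = [(-10, 1), (-4, -4), (8, -9), (9, -9), (3, 5)]

Jarvis march: at each step, from the current hull vertex p, select the next vertex q as the point such that every other point lies strictly to the left of (or on) the directed line p → q. (Equivalently: for every other point r, the cross product (q − p) × (r − p) ≥ 0.)
Starting point (lowest x, tie lowest y): (-10, 1). Wrap until returning to start. Resulting hull: (-10, 1), (-4, -4), (8, -9), (9, -9), (3, 5).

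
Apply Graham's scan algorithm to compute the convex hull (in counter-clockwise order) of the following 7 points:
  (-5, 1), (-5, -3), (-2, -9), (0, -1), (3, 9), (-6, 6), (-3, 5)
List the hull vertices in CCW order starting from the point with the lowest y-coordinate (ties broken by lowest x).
Hull (CCW) = [(-2, -9), (3, 9), (-6, 6), (-5, -3)]

Graham scan procedure:
  1. Find the pivot p₀ = point with lowest y (tie → lowest x): (-2, -9).
  2. Sort the remaining points by polar angle around p₀.
  3. Walk through sorted points, maintaining a stack; pop the top while the last three entries make a non-left turn (cross product ≤ 0).
  4. Final stack is the convex hull in CCW order: (-2, -9), (3, 9), (-6, 6), (-5, -3).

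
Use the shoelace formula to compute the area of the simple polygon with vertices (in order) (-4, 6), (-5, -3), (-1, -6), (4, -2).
Area = 111/2

Shoelace formula: Area = (1/2) |Σ_i (x_i · y_{i+1} − x_{i+1} · y_i)| (indices mod n). Compute each cross term:
  (-4)(-3) − (-5)(6) = 42
  (-5)(-6) − (-1)(-3) = 27
  (-1)(-2) − (4)(-6) = 26
  (4)(6) − (-4)(-2) = 16
Sum = 111, so (signed) Area = 111/2 = 111/2, |Area| = 111/2.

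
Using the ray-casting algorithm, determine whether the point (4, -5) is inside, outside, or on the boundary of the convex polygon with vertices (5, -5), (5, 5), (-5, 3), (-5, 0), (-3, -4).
The point (4, -5) lies strictly outside the polygon

Cast a horizontal ray to the right from the query point and count how many polygon edges it crosses (each edge strictly once or zero times, handled with the usual half-open convention). 
Parity of crossings → even ⇒ outside.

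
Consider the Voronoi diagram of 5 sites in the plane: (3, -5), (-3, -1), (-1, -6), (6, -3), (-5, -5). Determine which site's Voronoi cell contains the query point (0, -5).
Nearest site = (-1, -6)

The Voronoi cell of site s contains exactly those query points closer to s than to any other site. Compute squared distances from q = (0, -5) to each site:
  (-1 − 0)² + (-6 − -5)² = 2
  (3 − 0)² + (-5 − -5)² = 9
  (-5 − 0)² + (-5 − -5)² = 25
  (-3 − 0)² + (-1 − -5)² = 25
  (6 − 0)² + (-3 − -5)² = 40
Minimum is attained by (-1, -6), so q lies in its Voronoi cell.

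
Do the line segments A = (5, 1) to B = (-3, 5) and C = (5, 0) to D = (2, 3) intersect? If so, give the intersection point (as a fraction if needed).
Yes; intersection at (3, 2) (t = 1/4 on AB, s = 2/3 on CD)

Parametrize AB as A + t(B − A) = (5 + -8 t, 1 + 4 t) and CD as C + s(D − C) = (5 + -3 s, 0 + 3 s). Solve the linear system for (t, s). Determinant = 12 ≠ 0, so a unique intersection of the containing lines exists. Solution: t = 1/4, s = 2/3 — both in [0, 1], so the segments cross. Intersection point: (3, 2).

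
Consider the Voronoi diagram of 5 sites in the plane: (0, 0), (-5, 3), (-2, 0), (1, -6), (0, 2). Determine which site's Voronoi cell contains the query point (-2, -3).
Nearest site = (-2, 0)

The Voronoi cell of site s contains exactly those query points closer to s than to any other site. Compute squared distances from q = (-2, -3) to each site:
  (-2 − -2)² + (0 − -3)² = 9
  (0 − -2)² + (0 − -3)² = 13
  (1 − -2)² + (-6 − -3)² = 18
  (0 − -2)² + (2 − -3)² = 29
  (-5 − -2)² + (3 − -3)² = 45
Minimum is attained by (-2, 0), so q lies in its Voronoi cell.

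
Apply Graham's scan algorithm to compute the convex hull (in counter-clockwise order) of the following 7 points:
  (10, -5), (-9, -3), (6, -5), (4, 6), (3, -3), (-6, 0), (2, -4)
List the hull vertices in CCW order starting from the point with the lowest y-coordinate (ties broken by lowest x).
Hull (CCW) = [(6, -5), (10, -5), (4, 6), (-6, 0), (-9, -3)]

Graham scan procedure:
  1. Find the pivot p₀ = point with lowest y (tie → lowest x): (6, -5).
  2. Sort the remaining points by polar angle around p₀.
  3. Walk through sorted points, maintaining a stack; pop the top while the last three entries make a non-left turn (cross product ≤ 0).
  4. Final stack is the convex hull in CCW order: (6, -5), (10, -5), (4, 6), (-6, 0), (-9, -3).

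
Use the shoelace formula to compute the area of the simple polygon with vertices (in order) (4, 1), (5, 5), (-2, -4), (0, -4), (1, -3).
Area = 15

Shoelace formula: Area = (1/2) |Σ_i (x_i · y_{i+1} − x_{i+1} · y_i)| (indices mod n). Compute each cross term:
  (4)(5) − (5)(1) = 15
  (5)(-4) − (-2)(5) = -10
  (-2)(-4) − (0)(-4) = 8
  (0)(-3) − (1)(-4) = 4
  (1)(1) − (4)(-3) = 13
Sum = 30, so (signed) Area = 30/2 = 15, |Area| = 15.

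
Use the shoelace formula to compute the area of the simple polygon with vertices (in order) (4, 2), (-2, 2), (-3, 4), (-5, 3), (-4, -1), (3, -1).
Area = 55/2

Shoelace formula: Area = (1/2) |Σ_i (x_i · y_{i+1} − x_{i+1} · y_i)| (indices mod n). Compute each cross term:
  (4)(2) − (-2)(2) = 12
  (-2)(4) − (-3)(2) = -2
  (-3)(3) − (-5)(4) = 11
  (-5)(-1) − (-4)(3) = 17
  (-4)(-1) − (3)(-1) = 7
  (3)(2) − (4)(-1) = 10
Sum = 55, so (signed) Area = 55/2 = 55/2, |Area| = 55/2.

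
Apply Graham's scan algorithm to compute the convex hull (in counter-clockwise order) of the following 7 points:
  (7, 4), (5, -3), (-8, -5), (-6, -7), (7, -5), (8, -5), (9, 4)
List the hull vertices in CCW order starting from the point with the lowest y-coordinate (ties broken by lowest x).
Hull (CCW) = [(-6, -7), (8, -5), (9, 4), (7, 4), (-8, -5)]

Graham scan procedure:
  1. Find the pivot p₀ = point with lowest y (tie → lowest x): (-6, -7).
  2. Sort the remaining points by polar angle around p₀.
  3. Walk through sorted points, maintaining a stack; pop the top while the last three entries make a non-left turn (cross product ≤ 0).
  4. Final stack is the convex hull in CCW order: (-6, -7), (8, -5), (9, 4), (7, 4), (-8, -5).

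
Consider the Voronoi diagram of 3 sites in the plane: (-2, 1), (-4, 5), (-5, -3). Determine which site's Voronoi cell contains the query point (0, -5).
Nearest site = (-5, -3)

The Voronoi cell of site s contains exactly those query points closer to s than to any other site. Compute squared distances from q = (0, -5) to each site:
  (-5 − 0)² + (-3 − -5)² = 29
  (-2 − 0)² + (1 − -5)² = 40
  (-4 − 0)² + (5 − -5)² = 116
Minimum is attained by (-5, -3), so q lies in its Voronoi cell.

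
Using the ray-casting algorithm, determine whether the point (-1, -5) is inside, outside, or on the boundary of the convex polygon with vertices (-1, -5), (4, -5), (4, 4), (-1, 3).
The point (-1, -5) lies on the polygon boundary

Boundary check: the query satisfies the collinearity and bounding-box conditions for some polygon edge, so it lies exactly on the boundary.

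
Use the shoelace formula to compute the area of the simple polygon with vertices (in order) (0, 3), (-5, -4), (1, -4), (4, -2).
Area = 65/2

Shoelace formula: Area = (1/2) |Σ_i (x_i · y_{i+1} − x_{i+1} · y_i)| (indices mod n). Compute each cross term:
  (0)(-4) − (-5)(3) = 15
  (-5)(-4) − (1)(-4) = 24
  (1)(-2) − (4)(-4) = 14
  (4)(3) − (0)(-2) = 12
Sum = 65, so (signed) Area = 65/2 = 65/2, |Area| = 65/2.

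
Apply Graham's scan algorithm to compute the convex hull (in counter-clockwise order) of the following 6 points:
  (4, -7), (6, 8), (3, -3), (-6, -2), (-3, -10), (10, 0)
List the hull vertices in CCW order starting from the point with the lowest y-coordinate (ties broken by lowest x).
Hull (CCW) = [(-3, -10), (4, -7), (10, 0), (6, 8), (-6, -2)]

Graham scan procedure:
  1. Find the pivot p₀ = point with lowest y (tie → lowest x): (-3, -10).
  2. Sort the remaining points by polar angle around p₀.
  3. Walk through sorted points, maintaining a stack; pop the top while the last three entries make a non-left turn (cross product ≤ 0).
  4. Final stack is the convex hull in CCW order: (-3, -10), (4, -7), (10, 0), (6, 8), (-6, -2).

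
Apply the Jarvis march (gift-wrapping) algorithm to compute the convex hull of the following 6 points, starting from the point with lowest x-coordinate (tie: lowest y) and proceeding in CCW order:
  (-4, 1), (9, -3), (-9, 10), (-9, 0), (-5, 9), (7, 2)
Hull (CCW) = [(-9, 0), (9, -3), (7, 2), (-5, 9), (-9, 10)]

Jarvis march: at each step, from the current hull vertex p, select the next vertex q as the point such that every other point lies strictly to the left of (or on) the directed line p → q. (Equivalently: for every other point r, the cross product (q − p) × (r − p) ≥ 0.)
Starting point (lowest x, tie lowest y): (-9, 0). Wrap until returning to start. Resulting hull: (-9, 0), (9, -3), (7, 2), (-5, 9), (-9, 10).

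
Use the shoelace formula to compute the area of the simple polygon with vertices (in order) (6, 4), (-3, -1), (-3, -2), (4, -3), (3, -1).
Area = 49/2

Shoelace formula: Area = (1/2) |Σ_i (x_i · y_{i+1} − x_{i+1} · y_i)| (indices mod n). Compute each cross term:
  (6)(-1) − (-3)(4) = 6
  (-3)(-2) − (-3)(-1) = 3
  (-3)(-3) − (4)(-2) = 17
  (4)(-1) − (3)(-3) = 5
  (3)(4) − (6)(-1) = 18
Sum = 49, so (signed) Area = 49/2 = 49/2, |Area| = 49/2.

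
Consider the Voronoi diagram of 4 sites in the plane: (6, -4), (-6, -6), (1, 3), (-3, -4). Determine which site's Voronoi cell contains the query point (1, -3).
Nearest site = (-3, -4)

The Voronoi cell of site s contains exactly those query points closer to s than to any other site. Compute squared distances from q = (1, -3) to each site:
  (-3 − 1)² + (-4 − -3)² = 17
  (6 − 1)² + (-4 − -3)² = 26
  (1 − 1)² + (3 − -3)² = 36
  (-6 − 1)² + (-6 − -3)² = 58
Minimum is attained by (-3, -4), so q lies in its Voronoi cell.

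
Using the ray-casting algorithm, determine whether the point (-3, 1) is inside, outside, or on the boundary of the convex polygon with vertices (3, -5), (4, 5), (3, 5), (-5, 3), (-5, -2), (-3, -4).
The point (-3, 1) lies strictly inside the polygon

Cast a horizontal ray to the right from the query point and count how many polygon edges it crosses (each edge strictly once or zero times, handled with the usual half-open convention). 
Parity of crossings → odd ⇒ inside.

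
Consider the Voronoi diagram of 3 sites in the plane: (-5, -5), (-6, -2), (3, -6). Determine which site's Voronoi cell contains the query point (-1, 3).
Nearest site = (-6, -2)

The Voronoi cell of site s contains exactly those query points closer to s than to any other site. Compute squared distances from q = (-1, 3) to each site:
  (-6 − -1)² + (-2 − 3)² = 50
  (-5 − -1)² + (-5 − 3)² = 80
  (3 − -1)² + (-6 − 3)² = 97
Minimum is attained by (-6, -2), so q lies in its Voronoi cell.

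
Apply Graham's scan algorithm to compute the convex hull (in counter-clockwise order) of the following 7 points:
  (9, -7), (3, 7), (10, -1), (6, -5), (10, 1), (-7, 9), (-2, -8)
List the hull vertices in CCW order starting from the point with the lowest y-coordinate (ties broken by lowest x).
Hull (CCW) = [(-2, -8), (9, -7), (10, -1), (10, 1), (3, 7), (-7, 9)]

Graham scan procedure:
  1. Find the pivot p₀ = point with lowest y (tie → lowest x): (-2, -8).
  2. Sort the remaining points by polar angle around p₀.
  3. Walk through sorted points, maintaining a stack; pop the top while the last three entries make a non-left turn (cross product ≤ 0).
  4. Final stack is the convex hull in CCW order: (-2, -8), (9, -7), (10, -1), (10, 1), (3, 7), (-7, 9).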